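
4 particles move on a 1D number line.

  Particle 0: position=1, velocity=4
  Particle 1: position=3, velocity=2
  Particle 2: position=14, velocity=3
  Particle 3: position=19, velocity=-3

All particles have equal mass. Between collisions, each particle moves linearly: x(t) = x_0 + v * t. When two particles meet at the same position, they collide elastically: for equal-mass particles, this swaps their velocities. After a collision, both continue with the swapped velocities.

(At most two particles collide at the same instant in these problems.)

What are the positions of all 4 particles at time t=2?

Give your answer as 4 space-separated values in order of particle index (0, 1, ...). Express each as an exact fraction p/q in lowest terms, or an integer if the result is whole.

Collision at t=5/6: particles 2 and 3 swap velocities; positions: p0=13/3 p1=14/3 p2=33/2 p3=33/2; velocities now: v0=4 v1=2 v2=-3 v3=3
Collision at t=1: particles 0 and 1 swap velocities; positions: p0=5 p1=5 p2=16 p3=17; velocities now: v0=2 v1=4 v2=-3 v3=3
Advance to t=2 (no further collisions before then); velocities: v0=2 v1=4 v2=-3 v3=3; positions = 7 9 13 20

Answer: 7 9 13 20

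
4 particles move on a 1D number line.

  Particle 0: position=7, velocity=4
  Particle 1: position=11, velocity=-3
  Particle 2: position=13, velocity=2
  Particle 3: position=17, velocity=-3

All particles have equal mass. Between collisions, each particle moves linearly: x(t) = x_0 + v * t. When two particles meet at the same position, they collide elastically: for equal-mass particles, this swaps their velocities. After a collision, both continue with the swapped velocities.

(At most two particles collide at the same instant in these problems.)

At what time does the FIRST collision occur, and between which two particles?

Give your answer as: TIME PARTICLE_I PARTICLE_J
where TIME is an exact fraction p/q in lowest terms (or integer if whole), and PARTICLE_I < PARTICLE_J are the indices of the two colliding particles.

Pair (0,1): pos 7,11 vel 4,-3 -> gap=4, closing at 7/unit, collide at t=4/7
Pair (1,2): pos 11,13 vel -3,2 -> not approaching (rel speed -5 <= 0)
Pair (2,3): pos 13,17 vel 2,-3 -> gap=4, closing at 5/unit, collide at t=4/5
Earliest collision: t=4/7 between 0 and 1

Answer: 4/7 0 1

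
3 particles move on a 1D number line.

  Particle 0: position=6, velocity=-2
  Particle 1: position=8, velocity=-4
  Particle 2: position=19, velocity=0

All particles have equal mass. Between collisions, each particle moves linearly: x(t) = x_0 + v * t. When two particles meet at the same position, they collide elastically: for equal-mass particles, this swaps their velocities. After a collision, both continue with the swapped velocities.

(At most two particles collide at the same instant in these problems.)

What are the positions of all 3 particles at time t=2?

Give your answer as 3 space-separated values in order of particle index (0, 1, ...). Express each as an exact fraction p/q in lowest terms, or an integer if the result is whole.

Collision at t=1: particles 0 and 1 swap velocities; positions: p0=4 p1=4 p2=19; velocities now: v0=-4 v1=-2 v2=0
Advance to t=2 (no further collisions before then); velocities: v0=-4 v1=-2 v2=0; positions = 0 2 19

Answer: 0 2 19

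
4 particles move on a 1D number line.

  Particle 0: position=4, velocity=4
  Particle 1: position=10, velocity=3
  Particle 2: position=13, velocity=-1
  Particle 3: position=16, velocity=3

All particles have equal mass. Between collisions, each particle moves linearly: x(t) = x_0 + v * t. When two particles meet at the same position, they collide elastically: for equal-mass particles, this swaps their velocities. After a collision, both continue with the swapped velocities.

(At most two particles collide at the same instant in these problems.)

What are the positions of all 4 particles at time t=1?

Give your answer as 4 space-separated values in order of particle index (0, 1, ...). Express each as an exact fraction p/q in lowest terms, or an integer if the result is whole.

Collision at t=3/4: particles 1 and 2 swap velocities; positions: p0=7 p1=49/4 p2=49/4 p3=73/4; velocities now: v0=4 v1=-1 v2=3 v3=3
Advance to t=1 (no further collisions before then); velocities: v0=4 v1=-1 v2=3 v3=3; positions = 8 12 13 19

Answer: 8 12 13 19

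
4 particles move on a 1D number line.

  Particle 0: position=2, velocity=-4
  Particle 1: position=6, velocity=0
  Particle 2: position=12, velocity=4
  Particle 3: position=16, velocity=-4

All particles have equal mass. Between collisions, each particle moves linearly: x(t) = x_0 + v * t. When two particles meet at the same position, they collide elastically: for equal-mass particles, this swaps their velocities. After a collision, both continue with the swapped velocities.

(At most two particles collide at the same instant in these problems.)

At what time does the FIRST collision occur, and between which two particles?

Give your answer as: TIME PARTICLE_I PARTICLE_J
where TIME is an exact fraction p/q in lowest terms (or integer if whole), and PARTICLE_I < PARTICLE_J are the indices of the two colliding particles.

Answer: 1/2 2 3

Derivation:
Pair (0,1): pos 2,6 vel -4,0 -> not approaching (rel speed -4 <= 0)
Pair (1,2): pos 6,12 vel 0,4 -> not approaching (rel speed -4 <= 0)
Pair (2,3): pos 12,16 vel 4,-4 -> gap=4, closing at 8/unit, collide at t=1/2
Earliest collision: t=1/2 between 2 and 3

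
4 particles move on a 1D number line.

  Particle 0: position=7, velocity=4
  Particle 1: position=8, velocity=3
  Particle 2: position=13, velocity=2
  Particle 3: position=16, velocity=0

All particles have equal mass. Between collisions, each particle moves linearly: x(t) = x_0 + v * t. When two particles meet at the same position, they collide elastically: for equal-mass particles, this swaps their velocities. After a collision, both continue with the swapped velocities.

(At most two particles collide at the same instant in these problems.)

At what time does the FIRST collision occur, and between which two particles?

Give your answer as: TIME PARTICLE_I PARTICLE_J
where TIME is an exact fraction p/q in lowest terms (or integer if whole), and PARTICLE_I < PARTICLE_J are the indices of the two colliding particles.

Pair (0,1): pos 7,8 vel 4,3 -> gap=1, closing at 1/unit, collide at t=1
Pair (1,2): pos 8,13 vel 3,2 -> gap=5, closing at 1/unit, collide at t=5
Pair (2,3): pos 13,16 vel 2,0 -> gap=3, closing at 2/unit, collide at t=3/2
Earliest collision: t=1 between 0 and 1

Answer: 1 0 1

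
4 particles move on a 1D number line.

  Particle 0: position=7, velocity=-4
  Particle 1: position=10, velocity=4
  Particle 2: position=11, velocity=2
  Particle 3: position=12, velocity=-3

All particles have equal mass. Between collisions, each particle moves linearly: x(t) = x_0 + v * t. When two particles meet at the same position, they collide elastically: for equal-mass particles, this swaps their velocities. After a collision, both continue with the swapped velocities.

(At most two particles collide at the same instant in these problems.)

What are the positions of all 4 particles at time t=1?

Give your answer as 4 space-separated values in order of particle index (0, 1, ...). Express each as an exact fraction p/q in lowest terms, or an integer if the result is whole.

Answer: 3 9 13 14

Derivation:
Collision at t=1/5: particles 2 and 3 swap velocities; positions: p0=31/5 p1=54/5 p2=57/5 p3=57/5; velocities now: v0=-4 v1=4 v2=-3 v3=2
Collision at t=2/7: particles 1 and 2 swap velocities; positions: p0=41/7 p1=78/7 p2=78/7 p3=81/7; velocities now: v0=-4 v1=-3 v2=4 v3=2
Collision at t=1/2: particles 2 and 3 swap velocities; positions: p0=5 p1=21/2 p2=12 p3=12; velocities now: v0=-4 v1=-3 v2=2 v3=4
Advance to t=1 (no further collisions before then); velocities: v0=-4 v1=-3 v2=2 v3=4; positions = 3 9 13 14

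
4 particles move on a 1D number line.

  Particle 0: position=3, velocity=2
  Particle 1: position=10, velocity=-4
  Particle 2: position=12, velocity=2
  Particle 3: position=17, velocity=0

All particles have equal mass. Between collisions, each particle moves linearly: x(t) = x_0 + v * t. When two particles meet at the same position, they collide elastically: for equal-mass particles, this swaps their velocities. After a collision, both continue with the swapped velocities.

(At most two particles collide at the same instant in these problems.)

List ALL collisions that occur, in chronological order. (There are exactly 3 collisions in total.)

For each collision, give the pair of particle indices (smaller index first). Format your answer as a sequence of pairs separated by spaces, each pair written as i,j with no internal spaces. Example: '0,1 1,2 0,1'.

Answer: 0,1 2,3 1,2

Derivation:
Collision at t=7/6: particles 0 and 1 swap velocities; positions: p0=16/3 p1=16/3 p2=43/3 p3=17; velocities now: v0=-4 v1=2 v2=2 v3=0
Collision at t=5/2: particles 2 and 3 swap velocities; positions: p0=0 p1=8 p2=17 p3=17; velocities now: v0=-4 v1=2 v2=0 v3=2
Collision at t=7: particles 1 and 2 swap velocities; positions: p0=-18 p1=17 p2=17 p3=26; velocities now: v0=-4 v1=0 v2=2 v3=2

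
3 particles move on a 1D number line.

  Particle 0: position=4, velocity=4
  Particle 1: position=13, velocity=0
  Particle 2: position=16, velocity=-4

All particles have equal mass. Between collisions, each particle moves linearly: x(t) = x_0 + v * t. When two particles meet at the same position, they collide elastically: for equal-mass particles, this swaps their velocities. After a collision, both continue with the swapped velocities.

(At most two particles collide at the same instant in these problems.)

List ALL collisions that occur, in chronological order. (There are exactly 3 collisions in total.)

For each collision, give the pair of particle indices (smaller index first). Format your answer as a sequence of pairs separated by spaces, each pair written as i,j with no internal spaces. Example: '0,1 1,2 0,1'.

Collision at t=3/4: particles 1 and 2 swap velocities; positions: p0=7 p1=13 p2=13; velocities now: v0=4 v1=-4 v2=0
Collision at t=3/2: particles 0 and 1 swap velocities; positions: p0=10 p1=10 p2=13; velocities now: v0=-4 v1=4 v2=0
Collision at t=9/4: particles 1 and 2 swap velocities; positions: p0=7 p1=13 p2=13; velocities now: v0=-4 v1=0 v2=4

Answer: 1,2 0,1 1,2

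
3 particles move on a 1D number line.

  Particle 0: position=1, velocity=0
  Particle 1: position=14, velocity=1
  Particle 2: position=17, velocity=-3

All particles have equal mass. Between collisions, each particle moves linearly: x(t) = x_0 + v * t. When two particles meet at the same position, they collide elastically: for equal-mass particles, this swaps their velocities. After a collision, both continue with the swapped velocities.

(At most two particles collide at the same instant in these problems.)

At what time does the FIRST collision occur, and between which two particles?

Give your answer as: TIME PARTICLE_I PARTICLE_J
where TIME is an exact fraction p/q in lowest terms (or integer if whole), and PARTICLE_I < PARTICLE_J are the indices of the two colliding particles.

Pair (0,1): pos 1,14 vel 0,1 -> not approaching (rel speed -1 <= 0)
Pair (1,2): pos 14,17 vel 1,-3 -> gap=3, closing at 4/unit, collide at t=3/4
Earliest collision: t=3/4 between 1 and 2

Answer: 3/4 1 2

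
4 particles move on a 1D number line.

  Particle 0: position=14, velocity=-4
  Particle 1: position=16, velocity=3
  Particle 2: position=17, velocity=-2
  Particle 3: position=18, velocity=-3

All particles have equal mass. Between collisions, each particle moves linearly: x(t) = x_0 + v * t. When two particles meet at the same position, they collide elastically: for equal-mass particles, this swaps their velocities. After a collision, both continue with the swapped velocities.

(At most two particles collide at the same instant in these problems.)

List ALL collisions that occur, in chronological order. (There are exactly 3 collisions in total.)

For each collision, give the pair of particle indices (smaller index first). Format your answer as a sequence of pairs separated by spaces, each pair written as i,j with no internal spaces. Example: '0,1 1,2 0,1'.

Collision at t=1/5: particles 1 and 2 swap velocities; positions: p0=66/5 p1=83/5 p2=83/5 p3=87/5; velocities now: v0=-4 v1=-2 v2=3 v3=-3
Collision at t=1/3: particles 2 and 3 swap velocities; positions: p0=38/3 p1=49/3 p2=17 p3=17; velocities now: v0=-4 v1=-2 v2=-3 v3=3
Collision at t=1: particles 1 and 2 swap velocities; positions: p0=10 p1=15 p2=15 p3=19; velocities now: v0=-4 v1=-3 v2=-2 v3=3

Answer: 1,2 2,3 1,2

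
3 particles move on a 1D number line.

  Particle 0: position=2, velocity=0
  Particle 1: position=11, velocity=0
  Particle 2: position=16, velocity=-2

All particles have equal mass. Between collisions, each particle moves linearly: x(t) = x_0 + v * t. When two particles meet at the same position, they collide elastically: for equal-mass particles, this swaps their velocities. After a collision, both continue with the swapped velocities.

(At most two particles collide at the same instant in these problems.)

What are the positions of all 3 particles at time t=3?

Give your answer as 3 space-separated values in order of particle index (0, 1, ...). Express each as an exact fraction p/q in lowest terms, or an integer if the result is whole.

Answer: 2 10 11

Derivation:
Collision at t=5/2: particles 1 and 2 swap velocities; positions: p0=2 p1=11 p2=11; velocities now: v0=0 v1=-2 v2=0
Advance to t=3 (no further collisions before then); velocities: v0=0 v1=-2 v2=0; positions = 2 10 11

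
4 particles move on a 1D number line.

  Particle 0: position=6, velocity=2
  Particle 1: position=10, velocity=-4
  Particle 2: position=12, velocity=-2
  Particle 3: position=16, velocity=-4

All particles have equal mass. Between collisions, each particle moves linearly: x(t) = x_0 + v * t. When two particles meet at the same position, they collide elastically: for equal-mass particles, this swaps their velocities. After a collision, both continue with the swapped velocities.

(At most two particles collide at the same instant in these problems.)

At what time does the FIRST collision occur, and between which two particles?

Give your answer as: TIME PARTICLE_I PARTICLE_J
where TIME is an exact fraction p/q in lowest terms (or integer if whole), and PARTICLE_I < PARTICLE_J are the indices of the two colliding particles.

Pair (0,1): pos 6,10 vel 2,-4 -> gap=4, closing at 6/unit, collide at t=2/3
Pair (1,2): pos 10,12 vel -4,-2 -> not approaching (rel speed -2 <= 0)
Pair (2,3): pos 12,16 vel -2,-4 -> gap=4, closing at 2/unit, collide at t=2
Earliest collision: t=2/3 between 0 and 1

Answer: 2/3 0 1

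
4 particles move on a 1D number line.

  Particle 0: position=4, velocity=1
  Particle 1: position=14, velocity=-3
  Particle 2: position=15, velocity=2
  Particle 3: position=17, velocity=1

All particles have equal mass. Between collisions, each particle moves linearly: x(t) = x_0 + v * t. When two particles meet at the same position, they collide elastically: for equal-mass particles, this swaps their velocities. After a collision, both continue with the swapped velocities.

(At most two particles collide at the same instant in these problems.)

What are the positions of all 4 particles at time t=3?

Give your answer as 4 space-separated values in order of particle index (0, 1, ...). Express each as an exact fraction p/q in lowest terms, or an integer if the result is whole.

Collision at t=2: particles 2 and 3 swap velocities; positions: p0=6 p1=8 p2=19 p3=19; velocities now: v0=1 v1=-3 v2=1 v3=2
Collision at t=5/2: particles 0 and 1 swap velocities; positions: p0=13/2 p1=13/2 p2=39/2 p3=20; velocities now: v0=-3 v1=1 v2=1 v3=2
Advance to t=3 (no further collisions before then); velocities: v0=-3 v1=1 v2=1 v3=2; positions = 5 7 20 21

Answer: 5 7 20 21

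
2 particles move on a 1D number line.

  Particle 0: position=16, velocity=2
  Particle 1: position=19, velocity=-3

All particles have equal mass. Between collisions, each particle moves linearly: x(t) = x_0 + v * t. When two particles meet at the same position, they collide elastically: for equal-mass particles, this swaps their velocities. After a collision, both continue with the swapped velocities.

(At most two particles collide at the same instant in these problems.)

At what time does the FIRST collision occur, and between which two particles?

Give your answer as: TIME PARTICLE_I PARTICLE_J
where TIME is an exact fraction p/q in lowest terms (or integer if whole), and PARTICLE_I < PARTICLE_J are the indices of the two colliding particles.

Pair (0,1): pos 16,19 vel 2,-3 -> gap=3, closing at 5/unit, collide at t=3/5
Earliest collision: t=3/5 between 0 and 1

Answer: 3/5 0 1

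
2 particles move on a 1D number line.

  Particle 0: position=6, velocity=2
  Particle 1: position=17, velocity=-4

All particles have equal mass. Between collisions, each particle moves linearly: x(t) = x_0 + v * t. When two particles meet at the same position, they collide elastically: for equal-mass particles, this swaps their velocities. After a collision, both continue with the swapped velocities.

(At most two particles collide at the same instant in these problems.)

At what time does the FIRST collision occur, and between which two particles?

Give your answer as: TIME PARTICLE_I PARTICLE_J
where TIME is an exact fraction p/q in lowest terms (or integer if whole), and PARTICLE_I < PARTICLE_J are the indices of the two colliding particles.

Answer: 11/6 0 1

Derivation:
Pair (0,1): pos 6,17 vel 2,-4 -> gap=11, closing at 6/unit, collide at t=11/6
Earliest collision: t=11/6 between 0 and 1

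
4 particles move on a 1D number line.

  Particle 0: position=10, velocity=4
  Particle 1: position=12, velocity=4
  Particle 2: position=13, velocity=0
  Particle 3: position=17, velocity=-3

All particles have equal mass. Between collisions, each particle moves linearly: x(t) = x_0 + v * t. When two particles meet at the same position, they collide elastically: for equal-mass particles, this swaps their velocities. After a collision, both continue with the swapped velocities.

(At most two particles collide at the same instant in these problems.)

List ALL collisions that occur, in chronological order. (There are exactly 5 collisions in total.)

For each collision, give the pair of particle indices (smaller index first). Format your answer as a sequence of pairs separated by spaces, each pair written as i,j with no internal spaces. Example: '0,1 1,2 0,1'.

Answer: 1,2 2,3 0,1 1,2 0,1

Derivation:
Collision at t=1/4: particles 1 and 2 swap velocities; positions: p0=11 p1=13 p2=13 p3=65/4; velocities now: v0=4 v1=0 v2=4 v3=-3
Collision at t=5/7: particles 2 and 3 swap velocities; positions: p0=90/7 p1=13 p2=104/7 p3=104/7; velocities now: v0=4 v1=0 v2=-3 v3=4
Collision at t=3/4: particles 0 and 1 swap velocities; positions: p0=13 p1=13 p2=59/4 p3=15; velocities now: v0=0 v1=4 v2=-3 v3=4
Collision at t=1: particles 1 and 2 swap velocities; positions: p0=13 p1=14 p2=14 p3=16; velocities now: v0=0 v1=-3 v2=4 v3=4
Collision at t=4/3: particles 0 and 1 swap velocities; positions: p0=13 p1=13 p2=46/3 p3=52/3; velocities now: v0=-3 v1=0 v2=4 v3=4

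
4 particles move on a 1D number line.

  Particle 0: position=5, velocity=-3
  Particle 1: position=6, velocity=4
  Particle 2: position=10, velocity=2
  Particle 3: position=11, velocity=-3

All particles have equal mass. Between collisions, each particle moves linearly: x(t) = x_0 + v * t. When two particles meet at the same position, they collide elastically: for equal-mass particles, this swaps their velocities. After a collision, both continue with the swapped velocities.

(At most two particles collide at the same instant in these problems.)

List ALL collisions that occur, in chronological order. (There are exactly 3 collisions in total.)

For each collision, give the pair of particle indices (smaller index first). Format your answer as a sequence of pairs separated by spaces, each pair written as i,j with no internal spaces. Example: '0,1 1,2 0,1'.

Answer: 2,3 1,2 2,3

Derivation:
Collision at t=1/5: particles 2 and 3 swap velocities; positions: p0=22/5 p1=34/5 p2=52/5 p3=52/5; velocities now: v0=-3 v1=4 v2=-3 v3=2
Collision at t=5/7: particles 1 and 2 swap velocities; positions: p0=20/7 p1=62/7 p2=62/7 p3=80/7; velocities now: v0=-3 v1=-3 v2=4 v3=2
Collision at t=2: particles 2 and 3 swap velocities; positions: p0=-1 p1=5 p2=14 p3=14; velocities now: v0=-3 v1=-3 v2=2 v3=4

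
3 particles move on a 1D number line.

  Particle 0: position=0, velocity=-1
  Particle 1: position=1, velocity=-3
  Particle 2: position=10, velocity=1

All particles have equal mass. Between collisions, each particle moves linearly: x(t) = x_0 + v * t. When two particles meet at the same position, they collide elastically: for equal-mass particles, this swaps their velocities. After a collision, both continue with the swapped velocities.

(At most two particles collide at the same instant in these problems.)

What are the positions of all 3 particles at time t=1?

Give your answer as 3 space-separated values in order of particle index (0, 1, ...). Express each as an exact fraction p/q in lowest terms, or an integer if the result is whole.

Collision at t=1/2: particles 0 and 1 swap velocities; positions: p0=-1/2 p1=-1/2 p2=21/2; velocities now: v0=-3 v1=-1 v2=1
Advance to t=1 (no further collisions before then); velocities: v0=-3 v1=-1 v2=1; positions = -2 -1 11

Answer: -2 -1 11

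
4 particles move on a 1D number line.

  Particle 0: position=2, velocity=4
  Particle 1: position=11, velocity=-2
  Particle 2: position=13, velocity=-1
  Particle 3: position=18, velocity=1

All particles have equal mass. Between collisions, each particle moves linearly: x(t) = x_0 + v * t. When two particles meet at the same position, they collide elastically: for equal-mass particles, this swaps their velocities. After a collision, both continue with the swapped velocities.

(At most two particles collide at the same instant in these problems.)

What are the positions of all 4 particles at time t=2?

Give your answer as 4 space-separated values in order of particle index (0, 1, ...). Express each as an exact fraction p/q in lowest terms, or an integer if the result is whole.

Collision at t=3/2: particles 0 and 1 swap velocities; positions: p0=8 p1=8 p2=23/2 p3=39/2; velocities now: v0=-2 v1=4 v2=-1 v3=1
Advance to t=2 (no further collisions before then); velocities: v0=-2 v1=4 v2=-1 v3=1; positions = 7 10 11 20

Answer: 7 10 11 20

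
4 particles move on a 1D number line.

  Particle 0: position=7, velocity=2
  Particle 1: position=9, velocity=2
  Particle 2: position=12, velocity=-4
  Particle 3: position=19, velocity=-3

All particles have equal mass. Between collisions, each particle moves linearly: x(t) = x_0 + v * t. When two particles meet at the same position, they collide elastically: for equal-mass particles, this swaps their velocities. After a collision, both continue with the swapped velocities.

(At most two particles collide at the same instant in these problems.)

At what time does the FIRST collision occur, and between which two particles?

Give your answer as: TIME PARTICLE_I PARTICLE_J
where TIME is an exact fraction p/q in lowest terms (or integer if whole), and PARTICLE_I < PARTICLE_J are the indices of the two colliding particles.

Answer: 1/2 1 2

Derivation:
Pair (0,1): pos 7,9 vel 2,2 -> not approaching (rel speed 0 <= 0)
Pair (1,2): pos 9,12 vel 2,-4 -> gap=3, closing at 6/unit, collide at t=1/2
Pair (2,3): pos 12,19 vel -4,-3 -> not approaching (rel speed -1 <= 0)
Earliest collision: t=1/2 between 1 and 2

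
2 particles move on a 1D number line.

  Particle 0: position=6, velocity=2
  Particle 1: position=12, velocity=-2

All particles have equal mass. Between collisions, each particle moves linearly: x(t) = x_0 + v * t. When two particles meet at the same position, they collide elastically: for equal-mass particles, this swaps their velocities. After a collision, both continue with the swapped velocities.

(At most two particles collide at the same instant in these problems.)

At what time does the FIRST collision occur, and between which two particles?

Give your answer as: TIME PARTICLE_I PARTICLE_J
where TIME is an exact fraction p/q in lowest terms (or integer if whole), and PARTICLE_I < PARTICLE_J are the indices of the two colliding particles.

Pair (0,1): pos 6,12 vel 2,-2 -> gap=6, closing at 4/unit, collide at t=3/2
Earliest collision: t=3/2 between 0 and 1

Answer: 3/2 0 1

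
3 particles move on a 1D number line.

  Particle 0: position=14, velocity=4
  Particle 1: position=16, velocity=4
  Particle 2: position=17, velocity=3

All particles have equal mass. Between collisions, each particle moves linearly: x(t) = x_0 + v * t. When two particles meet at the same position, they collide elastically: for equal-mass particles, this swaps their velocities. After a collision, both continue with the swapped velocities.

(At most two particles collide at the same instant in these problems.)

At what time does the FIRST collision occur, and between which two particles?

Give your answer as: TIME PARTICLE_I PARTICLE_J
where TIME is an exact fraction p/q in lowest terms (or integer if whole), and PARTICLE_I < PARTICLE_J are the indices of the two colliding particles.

Pair (0,1): pos 14,16 vel 4,4 -> not approaching (rel speed 0 <= 0)
Pair (1,2): pos 16,17 vel 4,3 -> gap=1, closing at 1/unit, collide at t=1
Earliest collision: t=1 between 1 and 2

Answer: 1 1 2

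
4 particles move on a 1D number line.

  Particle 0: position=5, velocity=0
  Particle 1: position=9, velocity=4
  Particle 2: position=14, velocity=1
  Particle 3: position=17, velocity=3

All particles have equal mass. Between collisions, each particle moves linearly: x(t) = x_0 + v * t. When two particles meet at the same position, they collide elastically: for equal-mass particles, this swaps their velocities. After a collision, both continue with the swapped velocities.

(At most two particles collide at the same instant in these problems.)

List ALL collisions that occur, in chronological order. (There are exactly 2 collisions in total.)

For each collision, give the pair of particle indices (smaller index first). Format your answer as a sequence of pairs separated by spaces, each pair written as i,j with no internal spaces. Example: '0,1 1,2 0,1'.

Collision at t=5/3: particles 1 and 2 swap velocities; positions: p0=5 p1=47/3 p2=47/3 p3=22; velocities now: v0=0 v1=1 v2=4 v3=3
Collision at t=8: particles 2 and 3 swap velocities; positions: p0=5 p1=22 p2=41 p3=41; velocities now: v0=0 v1=1 v2=3 v3=4

Answer: 1,2 2,3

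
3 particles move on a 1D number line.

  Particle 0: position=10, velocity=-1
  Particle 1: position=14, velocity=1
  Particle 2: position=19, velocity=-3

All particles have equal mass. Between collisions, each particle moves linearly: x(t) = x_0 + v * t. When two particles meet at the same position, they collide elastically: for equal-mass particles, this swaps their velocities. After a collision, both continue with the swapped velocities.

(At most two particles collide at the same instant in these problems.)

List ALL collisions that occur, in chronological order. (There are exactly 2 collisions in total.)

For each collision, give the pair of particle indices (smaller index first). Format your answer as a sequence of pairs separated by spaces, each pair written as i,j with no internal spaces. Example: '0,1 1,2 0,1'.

Collision at t=5/4: particles 1 and 2 swap velocities; positions: p0=35/4 p1=61/4 p2=61/4; velocities now: v0=-1 v1=-3 v2=1
Collision at t=9/2: particles 0 and 1 swap velocities; positions: p0=11/2 p1=11/2 p2=37/2; velocities now: v0=-3 v1=-1 v2=1

Answer: 1,2 0,1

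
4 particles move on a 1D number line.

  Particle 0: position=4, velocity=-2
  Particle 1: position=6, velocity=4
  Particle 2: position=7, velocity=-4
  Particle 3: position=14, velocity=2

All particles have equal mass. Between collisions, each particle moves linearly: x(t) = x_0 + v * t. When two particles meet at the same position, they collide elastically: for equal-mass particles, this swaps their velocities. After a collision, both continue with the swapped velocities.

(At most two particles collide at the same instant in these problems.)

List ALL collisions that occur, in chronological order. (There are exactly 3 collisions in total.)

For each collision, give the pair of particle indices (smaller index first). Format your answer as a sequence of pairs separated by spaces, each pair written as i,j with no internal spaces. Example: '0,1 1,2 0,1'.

Collision at t=1/8: particles 1 and 2 swap velocities; positions: p0=15/4 p1=13/2 p2=13/2 p3=57/4; velocities now: v0=-2 v1=-4 v2=4 v3=2
Collision at t=3/2: particles 0 and 1 swap velocities; positions: p0=1 p1=1 p2=12 p3=17; velocities now: v0=-4 v1=-2 v2=4 v3=2
Collision at t=4: particles 2 and 3 swap velocities; positions: p0=-9 p1=-4 p2=22 p3=22; velocities now: v0=-4 v1=-2 v2=2 v3=4

Answer: 1,2 0,1 2,3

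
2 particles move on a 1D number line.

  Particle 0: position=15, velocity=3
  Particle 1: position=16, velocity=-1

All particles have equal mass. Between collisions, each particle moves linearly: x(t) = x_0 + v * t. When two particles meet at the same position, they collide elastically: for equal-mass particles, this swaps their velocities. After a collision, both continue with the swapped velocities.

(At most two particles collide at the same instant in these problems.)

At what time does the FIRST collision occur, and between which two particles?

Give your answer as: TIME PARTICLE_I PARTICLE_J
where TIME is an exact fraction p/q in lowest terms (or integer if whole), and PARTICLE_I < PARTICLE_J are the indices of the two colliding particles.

Pair (0,1): pos 15,16 vel 3,-1 -> gap=1, closing at 4/unit, collide at t=1/4
Earliest collision: t=1/4 between 0 and 1

Answer: 1/4 0 1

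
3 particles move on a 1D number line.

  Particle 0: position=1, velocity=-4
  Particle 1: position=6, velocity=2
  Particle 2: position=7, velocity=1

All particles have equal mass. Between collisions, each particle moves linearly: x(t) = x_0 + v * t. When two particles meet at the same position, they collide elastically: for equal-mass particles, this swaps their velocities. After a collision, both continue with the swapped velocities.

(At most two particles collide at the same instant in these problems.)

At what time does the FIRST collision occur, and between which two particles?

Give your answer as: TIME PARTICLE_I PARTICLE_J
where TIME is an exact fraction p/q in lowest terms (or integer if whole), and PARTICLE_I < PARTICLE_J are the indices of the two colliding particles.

Pair (0,1): pos 1,6 vel -4,2 -> not approaching (rel speed -6 <= 0)
Pair (1,2): pos 6,7 vel 2,1 -> gap=1, closing at 1/unit, collide at t=1
Earliest collision: t=1 between 1 and 2

Answer: 1 1 2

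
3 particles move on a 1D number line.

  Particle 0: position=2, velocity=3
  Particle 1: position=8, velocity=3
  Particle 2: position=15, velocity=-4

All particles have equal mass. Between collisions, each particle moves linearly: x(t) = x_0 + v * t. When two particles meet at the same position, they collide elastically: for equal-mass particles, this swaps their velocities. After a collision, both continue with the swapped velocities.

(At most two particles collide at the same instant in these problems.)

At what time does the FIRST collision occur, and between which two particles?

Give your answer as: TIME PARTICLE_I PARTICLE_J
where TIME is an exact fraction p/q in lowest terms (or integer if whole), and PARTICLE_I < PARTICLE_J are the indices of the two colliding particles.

Answer: 1 1 2

Derivation:
Pair (0,1): pos 2,8 vel 3,3 -> not approaching (rel speed 0 <= 0)
Pair (1,2): pos 8,15 vel 3,-4 -> gap=7, closing at 7/unit, collide at t=1
Earliest collision: t=1 between 1 and 2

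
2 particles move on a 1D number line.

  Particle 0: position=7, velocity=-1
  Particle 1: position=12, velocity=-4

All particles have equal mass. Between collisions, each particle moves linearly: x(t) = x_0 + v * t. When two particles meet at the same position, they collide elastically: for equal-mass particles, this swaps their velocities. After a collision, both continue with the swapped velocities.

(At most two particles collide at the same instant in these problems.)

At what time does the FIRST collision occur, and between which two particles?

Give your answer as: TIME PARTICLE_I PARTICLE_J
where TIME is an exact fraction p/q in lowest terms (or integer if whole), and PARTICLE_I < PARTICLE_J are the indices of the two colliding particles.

Answer: 5/3 0 1

Derivation:
Pair (0,1): pos 7,12 vel -1,-4 -> gap=5, closing at 3/unit, collide at t=5/3
Earliest collision: t=5/3 between 0 and 1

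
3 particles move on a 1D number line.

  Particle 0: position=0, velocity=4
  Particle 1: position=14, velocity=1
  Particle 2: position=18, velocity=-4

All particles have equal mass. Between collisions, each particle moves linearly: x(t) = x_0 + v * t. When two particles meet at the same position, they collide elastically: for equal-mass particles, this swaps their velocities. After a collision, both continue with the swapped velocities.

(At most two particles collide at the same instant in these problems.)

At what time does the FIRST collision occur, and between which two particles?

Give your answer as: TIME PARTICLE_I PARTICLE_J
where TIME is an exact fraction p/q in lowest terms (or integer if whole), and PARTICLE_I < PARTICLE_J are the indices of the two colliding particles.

Answer: 4/5 1 2

Derivation:
Pair (0,1): pos 0,14 vel 4,1 -> gap=14, closing at 3/unit, collide at t=14/3
Pair (1,2): pos 14,18 vel 1,-4 -> gap=4, closing at 5/unit, collide at t=4/5
Earliest collision: t=4/5 between 1 and 2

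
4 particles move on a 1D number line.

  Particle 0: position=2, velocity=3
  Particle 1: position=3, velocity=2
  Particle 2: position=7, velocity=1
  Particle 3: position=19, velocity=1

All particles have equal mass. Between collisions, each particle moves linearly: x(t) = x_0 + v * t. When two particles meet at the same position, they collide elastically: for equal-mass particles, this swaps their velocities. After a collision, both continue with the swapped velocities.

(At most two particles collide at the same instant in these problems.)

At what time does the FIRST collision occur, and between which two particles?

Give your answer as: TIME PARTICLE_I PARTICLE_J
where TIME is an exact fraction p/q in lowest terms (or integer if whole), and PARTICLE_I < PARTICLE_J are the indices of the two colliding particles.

Answer: 1 0 1

Derivation:
Pair (0,1): pos 2,3 vel 3,2 -> gap=1, closing at 1/unit, collide at t=1
Pair (1,2): pos 3,7 vel 2,1 -> gap=4, closing at 1/unit, collide at t=4
Pair (2,3): pos 7,19 vel 1,1 -> not approaching (rel speed 0 <= 0)
Earliest collision: t=1 between 0 and 1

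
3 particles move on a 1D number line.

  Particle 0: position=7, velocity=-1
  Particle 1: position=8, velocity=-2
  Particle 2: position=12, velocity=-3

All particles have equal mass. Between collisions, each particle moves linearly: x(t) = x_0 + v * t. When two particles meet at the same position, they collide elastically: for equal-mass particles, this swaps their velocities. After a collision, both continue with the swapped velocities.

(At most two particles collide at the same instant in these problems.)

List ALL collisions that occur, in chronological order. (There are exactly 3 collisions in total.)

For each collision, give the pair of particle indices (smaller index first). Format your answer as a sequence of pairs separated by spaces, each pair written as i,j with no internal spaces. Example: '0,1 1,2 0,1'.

Collision at t=1: particles 0 and 1 swap velocities; positions: p0=6 p1=6 p2=9; velocities now: v0=-2 v1=-1 v2=-3
Collision at t=5/2: particles 1 and 2 swap velocities; positions: p0=3 p1=9/2 p2=9/2; velocities now: v0=-2 v1=-3 v2=-1
Collision at t=4: particles 0 and 1 swap velocities; positions: p0=0 p1=0 p2=3; velocities now: v0=-3 v1=-2 v2=-1

Answer: 0,1 1,2 0,1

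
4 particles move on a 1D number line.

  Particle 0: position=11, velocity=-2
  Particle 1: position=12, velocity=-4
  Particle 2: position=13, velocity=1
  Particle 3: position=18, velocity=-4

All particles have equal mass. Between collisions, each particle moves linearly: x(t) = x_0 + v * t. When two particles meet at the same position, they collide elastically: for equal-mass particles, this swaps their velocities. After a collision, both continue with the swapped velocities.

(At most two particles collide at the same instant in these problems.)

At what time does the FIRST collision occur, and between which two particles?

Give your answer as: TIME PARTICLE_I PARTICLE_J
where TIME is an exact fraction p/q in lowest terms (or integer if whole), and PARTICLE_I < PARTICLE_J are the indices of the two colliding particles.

Answer: 1/2 0 1

Derivation:
Pair (0,1): pos 11,12 vel -2,-4 -> gap=1, closing at 2/unit, collide at t=1/2
Pair (1,2): pos 12,13 vel -4,1 -> not approaching (rel speed -5 <= 0)
Pair (2,3): pos 13,18 vel 1,-4 -> gap=5, closing at 5/unit, collide at t=1
Earliest collision: t=1/2 between 0 and 1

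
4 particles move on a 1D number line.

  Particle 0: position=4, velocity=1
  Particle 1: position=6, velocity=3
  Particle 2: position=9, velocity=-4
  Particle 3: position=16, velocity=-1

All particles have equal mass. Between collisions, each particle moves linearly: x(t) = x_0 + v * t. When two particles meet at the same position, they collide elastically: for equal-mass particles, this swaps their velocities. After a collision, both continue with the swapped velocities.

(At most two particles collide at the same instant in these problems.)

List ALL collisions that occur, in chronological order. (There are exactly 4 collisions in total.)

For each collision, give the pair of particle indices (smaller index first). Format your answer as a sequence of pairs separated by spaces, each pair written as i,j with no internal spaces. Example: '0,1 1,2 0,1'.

Answer: 1,2 0,1 2,3 1,2

Derivation:
Collision at t=3/7: particles 1 and 2 swap velocities; positions: p0=31/7 p1=51/7 p2=51/7 p3=109/7; velocities now: v0=1 v1=-4 v2=3 v3=-1
Collision at t=1: particles 0 and 1 swap velocities; positions: p0=5 p1=5 p2=9 p3=15; velocities now: v0=-4 v1=1 v2=3 v3=-1
Collision at t=5/2: particles 2 and 3 swap velocities; positions: p0=-1 p1=13/2 p2=27/2 p3=27/2; velocities now: v0=-4 v1=1 v2=-1 v3=3
Collision at t=6: particles 1 and 2 swap velocities; positions: p0=-15 p1=10 p2=10 p3=24; velocities now: v0=-4 v1=-1 v2=1 v3=3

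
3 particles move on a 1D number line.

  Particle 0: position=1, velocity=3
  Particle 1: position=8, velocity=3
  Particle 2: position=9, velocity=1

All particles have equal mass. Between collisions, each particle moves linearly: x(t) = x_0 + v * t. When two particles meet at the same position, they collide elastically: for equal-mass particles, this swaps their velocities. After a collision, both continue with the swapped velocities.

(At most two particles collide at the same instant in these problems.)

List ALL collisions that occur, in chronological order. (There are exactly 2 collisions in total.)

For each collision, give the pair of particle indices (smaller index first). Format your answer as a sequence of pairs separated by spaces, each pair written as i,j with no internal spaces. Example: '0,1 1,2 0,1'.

Answer: 1,2 0,1

Derivation:
Collision at t=1/2: particles 1 and 2 swap velocities; positions: p0=5/2 p1=19/2 p2=19/2; velocities now: v0=3 v1=1 v2=3
Collision at t=4: particles 0 and 1 swap velocities; positions: p0=13 p1=13 p2=20; velocities now: v0=1 v1=3 v2=3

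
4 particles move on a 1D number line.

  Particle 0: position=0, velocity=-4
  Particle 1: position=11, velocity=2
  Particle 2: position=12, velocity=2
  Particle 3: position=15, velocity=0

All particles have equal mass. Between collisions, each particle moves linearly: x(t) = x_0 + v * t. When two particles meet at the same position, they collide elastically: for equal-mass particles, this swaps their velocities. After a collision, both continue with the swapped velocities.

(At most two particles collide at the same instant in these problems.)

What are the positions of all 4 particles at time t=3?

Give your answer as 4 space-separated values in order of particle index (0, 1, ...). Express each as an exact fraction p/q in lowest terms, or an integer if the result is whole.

Answer: -12 15 17 18

Derivation:
Collision at t=3/2: particles 2 and 3 swap velocities; positions: p0=-6 p1=14 p2=15 p3=15; velocities now: v0=-4 v1=2 v2=0 v3=2
Collision at t=2: particles 1 and 2 swap velocities; positions: p0=-8 p1=15 p2=15 p3=16; velocities now: v0=-4 v1=0 v2=2 v3=2
Advance to t=3 (no further collisions before then); velocities: v0=-4 v1=0 v2=2 v3=2; positions = -12 15 17 18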